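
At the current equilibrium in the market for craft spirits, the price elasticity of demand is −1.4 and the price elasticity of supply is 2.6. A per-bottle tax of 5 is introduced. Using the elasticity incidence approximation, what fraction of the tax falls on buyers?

Incidence ratio: buyers' share ≈ εs / (εs + |εd|) = 2.6 / (2.6 + 1.4) = 0.65.
Supply is the more elastic side, so buyers bear the larger share.

Buyers' share ≈ 0.65.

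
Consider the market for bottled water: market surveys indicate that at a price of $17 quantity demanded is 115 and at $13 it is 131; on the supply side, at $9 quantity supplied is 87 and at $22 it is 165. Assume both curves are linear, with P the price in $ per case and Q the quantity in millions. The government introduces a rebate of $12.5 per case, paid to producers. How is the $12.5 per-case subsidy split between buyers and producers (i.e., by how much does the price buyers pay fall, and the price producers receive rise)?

Buyers gain $7.5 per case; producers gain $5 per case.

Demand slope: (131 − 115)/(13 − 17) = -4, so Qd = 183 − 4P.
Supply slope: (165 − 87)/(22 − 9) = 6, so Qs = 6P + 33.
Before the subsidy: set 183 − 4P = 6P + 33 → P* = $15, Q* = 123.
With a per-unit subsidy paid to producers, each receives P + 12.5 per unit sold, so supply becomes Qs = 6(P + 12.5) + 33.
Solving gives Q = 153 with buyers paying $7.5 and producers receiving $20 (the $12.5 wedge).
Gain to buyers: $7.5; to producers: $5. (They sum to $12.5.)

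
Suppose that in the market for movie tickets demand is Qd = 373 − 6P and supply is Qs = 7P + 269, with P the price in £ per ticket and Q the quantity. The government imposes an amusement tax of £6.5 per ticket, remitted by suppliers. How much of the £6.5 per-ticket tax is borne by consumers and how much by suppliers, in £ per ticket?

Consumers bear £3.5 per ticket; suppliers bear £3 per ticket.

Before the tax: set 373 − 6P = 7P + 269 → P* = £8, Q* = 325.
With the tax collected from suppliers, supply shifts: Qs = 7(P − 6.5) + 269.
New equilibrium: consumers pay £11.5, suppliers receive £5, Q = 304. (Wedge: Pb − Ps = 6.5.)
Burden on consumers: £3.5; on suppliers: £3. (They sum to £6.5.)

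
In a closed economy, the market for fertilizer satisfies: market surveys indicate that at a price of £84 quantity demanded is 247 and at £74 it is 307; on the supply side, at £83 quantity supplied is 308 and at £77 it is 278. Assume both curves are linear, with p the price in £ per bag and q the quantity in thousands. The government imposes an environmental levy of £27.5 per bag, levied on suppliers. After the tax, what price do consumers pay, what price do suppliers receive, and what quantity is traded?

Consumers pay £90.5; suppliers receive £63; quantity = 208.

Demand slope: (307 − 247)/(74 − 84) = -6, so qd = 751 − 6p.
Supply slope: (278 − 308)/(77 − 83) = 5, so qs = 5p − 107.
Without the tax, 751 − 6p = 5p − 107 gives 11p = 858, so p* = £78 and q* = 283.
With the tax collected from suppliers, supply shifts: qs = 5(p − 27.5) − 107.
New equilibrium: consumers pay £90.5, suppliers receive £63, q = 208. (Wedge: pb − ps = 27.5.)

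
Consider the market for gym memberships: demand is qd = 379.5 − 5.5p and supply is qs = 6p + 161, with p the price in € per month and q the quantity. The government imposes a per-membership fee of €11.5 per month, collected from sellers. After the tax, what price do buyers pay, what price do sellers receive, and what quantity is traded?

Without the tax, 379.5 − 5.5p = 6p + 161 gives 11.5p = 218.5, so p* = €19 and q* = 275.
With the tax collected from sellers, supply shifts: qs = 6(p − 11.5) + 161.
Solving gives q = 242 with buyers paying €25 and sellers receiving €13.5 (the €11.5 wedge).

Buyers pay €25; sellers receive €13.5; quantity = 242.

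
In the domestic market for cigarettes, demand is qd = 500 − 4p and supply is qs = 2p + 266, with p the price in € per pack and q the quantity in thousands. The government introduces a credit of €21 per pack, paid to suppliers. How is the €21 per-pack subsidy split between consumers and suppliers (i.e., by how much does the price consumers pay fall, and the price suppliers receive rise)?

Consumers gain €7 per pack; suppliers gain €14 per pack.

Without the subsidy, 500 − 4p = 2p + 266 gives 6p = 234, so p* = €39 and q* = 344.
With a per-unit subsidy paid to suppliers, each receives p + 21 per unit sold, so supply becomes qs = 2(p + 21) + 266.
New equilibrium: consumers pay €32, suppliers receive €53, q = 372. (Wedge: pb − ps = −21.)
Gain to consumers: €7; to suppliers: €14. (They sum to €21.)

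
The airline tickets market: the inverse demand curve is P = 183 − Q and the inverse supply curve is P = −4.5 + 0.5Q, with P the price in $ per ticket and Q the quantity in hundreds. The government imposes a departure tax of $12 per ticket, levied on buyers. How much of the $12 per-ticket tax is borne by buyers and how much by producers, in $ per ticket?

Buyers bear $8 per ticket; producers bear $4 per ticket.

Inverting to Q(P) form: Qd = 183 − P; Qs = 2P + 9.
Without the tax, 183 − P = 2P + 9 gives 3P = 174, so P* = $58 and Q* = 125.
With the tax collected from buyers, demand (in seller-price terms) shifts: Qd = 183 − (P + 12).
Solving gives Q = 117 with buyers paying $66 and producers receiving $54 (the $12 wedge).
Burden on buyers: $8; on producers: $4. (They sum to $12.)
The less price-elastic side of the market bears the larger share of a per-unit tax.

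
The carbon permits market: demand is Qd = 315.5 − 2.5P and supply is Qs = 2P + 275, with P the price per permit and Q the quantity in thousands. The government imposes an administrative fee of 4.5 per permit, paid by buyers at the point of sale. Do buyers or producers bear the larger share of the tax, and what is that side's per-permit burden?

Producers bear the larger share: 2.5 per permit.

Without the tax, 315.5 − 2.5P = 2P + 275 gives 4.5P = 40.5, so P* = 9 and Q* = 293.
With the tax collected from buyers, demand (in seller-price terms) shifts: Qd = 315.5 − 2.5(P + 4.5).
New equilibrium: buyers pay 11, producers receive 6.5, Q = 288. (Wedge: Pb − Ps = 4.5.)
Per-permit burden: buyers 2, producers 2.5.
Producers take the larger share because supply is less price-elastic here (demand slope 2.5 vs supply slope 2).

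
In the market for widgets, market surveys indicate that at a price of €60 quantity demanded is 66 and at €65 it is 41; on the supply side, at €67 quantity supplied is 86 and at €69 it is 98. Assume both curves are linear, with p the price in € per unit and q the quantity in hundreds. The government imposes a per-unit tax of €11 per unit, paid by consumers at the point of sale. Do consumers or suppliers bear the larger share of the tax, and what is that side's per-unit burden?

Demand slope: (41 − 66)/(65 − 60) = -5, so qd = 366 − 5p.
Supply slope: (98 − 86)/(69 − 67) = 6, so qs = 6p − 316.
Before the tax: set 366 − 5p = 6p − 316 → p* = €62, q* = 56.
With the tax collected from consumers, demand (in seller-price terms) shifts: qd = 366 − 5(p + 11).
Solving gives q = 26 with consumers paying €68 and suppliers receiving €57 (the €11 wedge).
Per-unit burden: consumers €6, suppliers €5.
Consumers take the larger share because demand is less price-elastic here (demand slope 5 vs supply slope 6).
The less price-elastic side of the market bears the larger share of a per-unit tax.

Consumers bear the larger share: €6 per unit.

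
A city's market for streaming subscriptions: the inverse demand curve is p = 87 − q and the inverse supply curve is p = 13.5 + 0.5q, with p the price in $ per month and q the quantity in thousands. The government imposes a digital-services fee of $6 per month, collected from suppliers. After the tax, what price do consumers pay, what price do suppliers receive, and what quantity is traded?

Consumers pay $42; suppliers receive $36; quantity = 45.

Inverting to q(p) form: qd = 87 − p; qs = 2p − 27.
Before the tax: set 87 − p = 2p − 27 → p* = $38, q* = 49.
With the tax collected from suppliers, supply shifts: qs = 2(p − 6) − 27.
New equilibrium: consumers pay $42, suppliers receive $36, q = 45. (Wedge: pb − ps = 6.)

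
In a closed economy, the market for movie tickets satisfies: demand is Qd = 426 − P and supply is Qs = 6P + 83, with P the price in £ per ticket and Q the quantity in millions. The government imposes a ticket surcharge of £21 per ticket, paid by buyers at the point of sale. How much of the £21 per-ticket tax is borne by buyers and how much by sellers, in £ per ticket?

Before the tax: set 426 − P = 6P + 83 → P* = £49, Q* = 377.
With the tax collected from buyers, demand (in seller-price terms) shifts: Qd = 426 − (P + 21).
New equilibrium: buyers pay £67, sellers receive £46, Q = 359. (Wedge: Pb − Ps = 21.)
Burden on buyers: £18; on sellers: £3. (They sum to £21.)

Buyers bear £18 per ticket; sellers bear £3 per ticket.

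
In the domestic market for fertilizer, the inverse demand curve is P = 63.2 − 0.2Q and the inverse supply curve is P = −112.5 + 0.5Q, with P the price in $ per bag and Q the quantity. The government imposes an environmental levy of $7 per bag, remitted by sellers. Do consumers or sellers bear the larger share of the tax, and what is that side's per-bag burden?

Sellers bear the larger share: $5 per bag.

Rewrite in direct form: Qd = 316 − 5P and Qs = 2P + 225.
Before the tax: set 316 − 5P = 2P + 225 → P* = $13, Q* = 251.
With the tax collected from sellers, supply shifts: Qs = 2(P − 7) + 225.
New equilibrium: consumers pay $15, sellers receive $8, Q = 241. (Wedge: Pb − Ps = 7.)
Per-bag burden: consumers $2, sellers $5.
Sellers take the larger share because supply is less price-elastic here (demand slope 5 vs supply slope 2).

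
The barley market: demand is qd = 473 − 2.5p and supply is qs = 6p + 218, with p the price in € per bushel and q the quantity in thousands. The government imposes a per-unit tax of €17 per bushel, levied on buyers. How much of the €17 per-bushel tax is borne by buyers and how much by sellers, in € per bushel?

Before the tax: set 473 − 2.5p = 6p + 218 → p* = €30, q* = 398.
With the tax collected from buyers, demand (in seller-price terms) shifts: qd = 473 − 2.5(p + 17).
New equilibrium: buyers pay €42, sellers receive €25, q = 368. (Wedge: pb − ps = 17.)
Burden on buyers: €12; on sellers: €5. (They sum to €17.)

Buyers bear €12 per bushel; sellers bear €5 per bushel.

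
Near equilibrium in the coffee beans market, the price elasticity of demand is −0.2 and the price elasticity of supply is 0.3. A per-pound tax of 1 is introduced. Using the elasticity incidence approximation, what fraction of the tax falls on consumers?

Incidence ratio: consumers' share ≈ εs / (εs + |εd|) = 0.3 / (0.3 + 0.2) = 0.6.
Supply is the more elastic side, so consumers bear the larger share.

Consumers' share ≈ 0.6.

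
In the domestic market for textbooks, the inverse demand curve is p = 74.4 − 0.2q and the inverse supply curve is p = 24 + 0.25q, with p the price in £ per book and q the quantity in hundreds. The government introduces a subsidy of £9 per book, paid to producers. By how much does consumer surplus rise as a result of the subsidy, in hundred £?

Consumer surplus rises by £488 hundred.

Inverting to q(p) form: qd = 372 − 5p; qs = 4p − 96.
Without the subsidy, 372 − 5p = 4p − 96 gives 9p = 468, so p* = £52 and q* = 112.
With a per-unit subsidy paid to producers, each receives p + 9 per unit sold, so supply becomes qs = 4(p + 9) − 96.
Solving gives q = 132 with consumers paying £48 and producers receiving £57 (the £9 wedge).
ΔCS is the trapezoid between Q = 132 and Q = 112 of height £4: ½ · (112 + 132) · 4 = £488.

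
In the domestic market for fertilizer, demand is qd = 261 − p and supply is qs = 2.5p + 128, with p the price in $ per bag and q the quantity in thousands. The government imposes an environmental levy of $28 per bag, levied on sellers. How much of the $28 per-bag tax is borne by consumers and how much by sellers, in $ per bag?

Without the tax, 261 − p = 2.5p + 128 gives 3.5p = 133, so p* = $38 and q* = 223.
With the tax collected from sellers, supply shifts: qs = 2.5(p − 28) + 128.
New equilibrium: consumers pay $58, sellers receive $30, q = 203. (Wedge: pb − ps = 28.)
Burden on consumers: $20; on sellers: $8. (They sum to $28.)

Consumers bear $20 per bag; sellers bear $8 per bag.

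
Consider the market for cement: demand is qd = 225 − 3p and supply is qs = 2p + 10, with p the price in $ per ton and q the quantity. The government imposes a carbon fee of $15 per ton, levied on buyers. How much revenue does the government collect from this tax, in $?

Before the tax: set 225 − 3p = 2p + 10 → p* = $43, q* = 96.
With the tax collected from buyers, demand (in seller-price terms) shifts: qd = 225 − 3(p + 15).
New equilibrium: buyers pay $49, suppliers receive $34, q = 78. (Wedge: pb − ps = 15.)
Revenue = t · Q = 15 · 78 = $1170.

Tax revenue = $1170.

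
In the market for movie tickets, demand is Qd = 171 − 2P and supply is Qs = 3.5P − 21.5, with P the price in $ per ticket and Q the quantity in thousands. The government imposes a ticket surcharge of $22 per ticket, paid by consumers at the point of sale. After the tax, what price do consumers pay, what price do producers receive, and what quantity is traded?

Consumers pay $49; producers receive $27; quantity = 73.

Before the tax: set 171 − 2P = 3.5P − 21.5 → P* = $35, Q* = 101.
With the tax collected from consumers, demand (in seller-price terms) shifts: Qd = 171 − 2(P + 22).
New equilibrium: consumers pay $49, producers receive $27, Q = 73. (Wedge: Pb − Ps = 22.)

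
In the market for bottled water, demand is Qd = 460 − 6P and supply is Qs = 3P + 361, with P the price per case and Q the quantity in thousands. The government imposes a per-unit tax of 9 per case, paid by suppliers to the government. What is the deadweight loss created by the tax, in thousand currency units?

Before the tax: set 460 − 6P = 3P + 361 → P* = 11, Q* = 394.
With the tax collected from suppliers, supply shifts: Qs = 3(P − 9) + 361.
Solving gives Q = 376 with buyers paying 14 and suppliers receiving 5 (the 9 wedge).
Quantity falls by |ΔQ| = |394 − 376| = 18.
DWL = ½ · t · |ΔQ| = ½ · 9 · 18 = 81.

Deadweight loss = 81 thousand.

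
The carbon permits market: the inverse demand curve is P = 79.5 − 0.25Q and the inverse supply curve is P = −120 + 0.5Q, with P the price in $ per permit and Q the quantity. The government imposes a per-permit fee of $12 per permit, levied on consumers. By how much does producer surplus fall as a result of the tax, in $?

Rewrite in direct form: Qd = 318 − 4P and Qs = 2P + 240.
Without the tax, 318 − 4P = 2P + 240 gives 6P = 78, so P* = $13 and Q* = 266.
With the tax collected from consumers, demand (in seller-price terms) shifts: Qd = 318 − 4(P + 12).
Solving gives Q = 250 with consumers paying $17 and sellers receiving $5 (the $12 wedge).
ΔPS is the trapezoid between Q = 250 and Q = 266 of height $8: ½ · (266 + 250) · 8 = $2064.

Producer surplus falls by $2064.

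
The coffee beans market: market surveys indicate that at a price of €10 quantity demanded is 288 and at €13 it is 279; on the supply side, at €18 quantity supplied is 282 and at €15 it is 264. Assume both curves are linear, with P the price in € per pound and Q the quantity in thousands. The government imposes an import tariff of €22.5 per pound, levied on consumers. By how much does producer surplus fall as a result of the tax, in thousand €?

Demand slope: (279 − 288)/(13 − 10) = -3, so Qd = 318 − 3P.
Supply slope: (264 − 282)/(15 − 18) = 6, so Qs = 6P + 174.
Before the tax: set 318 − 3P = 6P + 174 → P* = €16, Q* = 270.
With the tax collected from consumers, demand (in seller-price terms) shifts: Qd = 318 − 3(P + 22.5).
New equilibrium: consumers pay €31, suppliers receive €8.5, Q = 225. (Wedge: Pb − Ps = 22.5.)
ΔPS is the trapezoid between Q = 225 and Q = 270 of height €7.5: ½ · (270 + 225) · 7.5 = €1856.25.

Producer surplus falls by €1856.25 thousand.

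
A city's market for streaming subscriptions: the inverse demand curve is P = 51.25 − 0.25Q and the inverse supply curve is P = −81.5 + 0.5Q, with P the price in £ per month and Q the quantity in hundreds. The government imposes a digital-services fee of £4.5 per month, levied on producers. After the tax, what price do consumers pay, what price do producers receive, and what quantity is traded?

Rewrite in direct form: Qd = 205 − 4P and Qs = 2P + 163.
Before the tax: set 205 − 4P = 2P + 163 → P* = £7, Q* = 177.
With the tax collected from producers, supply shifts: Qs = 2(P − 4.5) + 163.
New equilibrium: consumers pay £8.5, producers receive £4, Q = 171. (Wedge: Pb − Ps = 4.5.)
The less price-elastic side of the market bears the larger share of a per-unit tax.

Consumers pay £8.5; producers receive £4; quantity = 171.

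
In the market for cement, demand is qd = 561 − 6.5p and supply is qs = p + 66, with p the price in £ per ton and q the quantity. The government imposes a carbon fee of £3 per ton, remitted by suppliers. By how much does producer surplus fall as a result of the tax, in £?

Producer surplus falls by £339.82.

Before the tax: set 561 − 6.5p = p + 66 → p* = £66, q* = 132.
With the tax collected from suppliers, supply shifts: qs = (p − 3) + 66.
Solving gives q = 129.4 with buyers paying £66.4 and suppliers receiving £63.4 (the £3 wedge).
ΔPS is the trapezoid between Q = 129.4 and Q = 132 of height £2.6: ½ · (132 + 129.4) · 2.6 = £339.82.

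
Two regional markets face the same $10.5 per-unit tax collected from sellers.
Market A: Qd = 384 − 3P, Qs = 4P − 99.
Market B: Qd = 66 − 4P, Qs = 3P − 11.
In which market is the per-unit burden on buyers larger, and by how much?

Market A: pre-tax P* = $69, Q* = 177; post-tax Q = 159; per-unit burden on buyers = $6.
Market B: pre-tax P* = $11, Q* = 22; post-tax Q = 4; per-unit burden on buyers = $4.5.
Difference: $6 vs $4.5 → market A is larger by $1.5.

Market A, by $1.5.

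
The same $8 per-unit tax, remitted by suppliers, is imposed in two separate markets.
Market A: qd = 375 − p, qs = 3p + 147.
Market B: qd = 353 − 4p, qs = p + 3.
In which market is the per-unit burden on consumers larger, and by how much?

Market A: pre-tax p* = $57, q* = 318; post-tax q = 312; per-unit burden on consumers = $6.
Market B: pre-tax p* = $70, q* = 73; post-tax q = 66.6; per-unit burden on consumers = $1.6.
Difference: $6 vs $1.6 → market A is larger by $4.4.

Market A, by $4.4.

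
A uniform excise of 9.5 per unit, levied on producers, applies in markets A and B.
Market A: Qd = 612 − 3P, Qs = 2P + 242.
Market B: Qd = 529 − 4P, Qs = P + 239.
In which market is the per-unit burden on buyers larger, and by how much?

Market A, by 1.9.

Market A: pre-tax P* = 74, Q* = 390; post-tax Q = 378.6; per-unit burden on buyers = 3.8.
Market B: pre-tax P* = 58, Q* = 297; post-tax Q = 289.4; per-unit burden on buyers = 1.9.
Difference: 3.8 vs 1.9 → market A is larger by 1.9.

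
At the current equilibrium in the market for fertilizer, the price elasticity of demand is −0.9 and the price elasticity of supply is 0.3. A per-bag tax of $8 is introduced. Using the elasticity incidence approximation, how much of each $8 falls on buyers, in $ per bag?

Buyers bear ≈ $2 per bag.

Incidence ratio: buyers' share ≈ εs / (εs + |εd|) = 0.3 / (0.3 + 0.9) = 0.25.
So buyers bear ≈ 0.25 × $8 = $2; producers bear $6.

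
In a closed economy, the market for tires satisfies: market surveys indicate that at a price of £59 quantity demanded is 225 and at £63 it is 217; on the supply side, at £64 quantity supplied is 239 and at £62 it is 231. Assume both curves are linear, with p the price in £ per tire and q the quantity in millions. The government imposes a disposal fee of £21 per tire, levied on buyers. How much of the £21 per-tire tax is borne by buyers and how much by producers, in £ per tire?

Demand slope: (217 − 225)/(63 − 59) = -2, so qd = 343 − 2p.
Supply slope: (231 − 239)/(62 − 64) = 4, so qs = 4p − 17.
Before the tax: set 343 − 2p = 4p − 17 → p* = £60, q* = 223.
With the tax collected from buyers, demand (in seller-price terms) shifts: qd = 343 − 2(p + 21).
New equilibrium: buyers pay £74, producers receive £53, q = 195. (Wedge: pb − ps = 21.)
Burden on buyers: £14; on producers: £7. (They sum to £21.)
The less price-elastic side of the market bears the larger share of a per-unit tax.

Buyers bear £14 per tire; producers bear £7 per tire.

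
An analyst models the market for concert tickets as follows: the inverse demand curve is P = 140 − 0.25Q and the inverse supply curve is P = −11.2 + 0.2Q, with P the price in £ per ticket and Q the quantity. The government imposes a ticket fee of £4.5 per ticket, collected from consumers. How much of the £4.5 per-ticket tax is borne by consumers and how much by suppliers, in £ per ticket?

Rewrite in direct form: Qd = 560 − 4P and Qs = 5P + 56.
Before the tax: set 560 − 4P = 5P + 56 → P* = £56, Q* = 336.
With the tax collected from consumers, demand (in seller-price terms) shifts: Qd = 560 − 4(P + 4.5).
Solving gives Q = 326 with consumers paying £58.5 and suppliers receiving £54 (the £4.5 wedge).
Burden on consumers: £2.5; on suppliers: £2. (They sum to £4.5.)
The less price-elastic side of the market bears the larger share of a per-unit tax.

Consumers bear £2.5 per ticket; suppliers bear £2 per ticket.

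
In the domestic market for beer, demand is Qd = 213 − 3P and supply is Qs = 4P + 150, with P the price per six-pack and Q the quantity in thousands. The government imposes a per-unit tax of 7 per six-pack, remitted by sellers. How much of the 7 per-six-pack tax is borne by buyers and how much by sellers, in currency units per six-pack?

Before the tax: set 213 − 3P = 4P + 150 → P* = 9, Q* = 186.
With the tax collected from sellers, supply shifts: Qs = 4(P − 7) + 150.
Solving gives Q = 174 with buyers paying 13 and sellers receiving 6 (the 7 wedge).
Burden on buyers: 4; on sellers: 3. (They sum to 7.)
The less price-elastic side of the market bears the larger share of a per-unit tax.

Buyers bear 4 per six-pack; sellers bear 3 per six-pack.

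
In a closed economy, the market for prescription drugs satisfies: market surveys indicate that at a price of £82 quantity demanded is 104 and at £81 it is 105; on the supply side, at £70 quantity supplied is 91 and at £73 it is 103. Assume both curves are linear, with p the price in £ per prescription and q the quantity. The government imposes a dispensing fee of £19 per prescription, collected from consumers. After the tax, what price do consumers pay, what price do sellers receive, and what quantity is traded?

Consumers pay £90.2; sellers receive £71.2; quantity = 95.8.

Demand slope: (105 − 104)/(81 − 82) = -1, so qd = 186 − p.
Supply slope: (103 − 91)/(73 − 70) = 4, so qs = 4p − 189.
Before the tax: set 186 − p = 4p − 189 → p* = £75, q* = 111.
With the tax collected from consumers, demand (in seller-price terms) shifts: qd = 186 − (p + 19).
Solving gives q = 95.8 with consumers paying £90.2 and sellers receiving £71.2 (the £19 wedge).
The less price-elastic side of the market bears the larger share of a per-unit tax.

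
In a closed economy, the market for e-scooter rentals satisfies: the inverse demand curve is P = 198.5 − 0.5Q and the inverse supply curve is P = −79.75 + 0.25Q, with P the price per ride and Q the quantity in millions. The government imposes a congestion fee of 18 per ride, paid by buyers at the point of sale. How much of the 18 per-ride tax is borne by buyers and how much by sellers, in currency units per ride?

Buyers bear 12 per ride; sellers bear 6 per ride.

Rewrite in direct form: Qd = 397 − 2P and Qs = 4P + 319.
Without the tax, 397 − 2P = 4P + 319 gives 6P = 78, so P* = 13 and Q* = 371.
With the tax collected from buyers, demand (in seller-price terms) shifts: Qd = 397 − 2(P + 18).
New equilibrium: buyers pay 25, sellers receive 7, Q = 347. (Wedge: Pb − Ps = 18.)
Burden on buyers: 12; on sellers: 6. (They sum to 18.)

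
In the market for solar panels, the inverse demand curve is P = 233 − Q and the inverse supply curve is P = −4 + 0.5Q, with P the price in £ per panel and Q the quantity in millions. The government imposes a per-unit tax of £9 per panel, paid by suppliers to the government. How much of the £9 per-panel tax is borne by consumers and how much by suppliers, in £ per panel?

Inverting to Q(P) form: Qd = 233 − P; Qs = 2P + 8.
Before the tax: set 233 − P = 2P + 8 → P* = £75, Q* = 158.
With the tax collected from suppliers, supply shifts: Qs = 2(P − 9) + 8.
New equilibrium: consumers pay £81, suppliers receive £72, Q = 152. (Wedge: Pb − Ps = 9.)
Burden on consumers: £6; on suppliers: £3. (They sum to £9.)

Consumers bear £6 per panel; suppliers bear £3 per panel.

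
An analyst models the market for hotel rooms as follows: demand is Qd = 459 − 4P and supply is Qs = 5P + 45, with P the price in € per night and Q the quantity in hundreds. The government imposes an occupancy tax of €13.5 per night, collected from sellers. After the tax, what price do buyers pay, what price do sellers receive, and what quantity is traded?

Without the tax, 459 − 4P = 5P + 45 gives 9P = 414, so P* = €46 and Q* = 275.
With the tax collected from sellers, supply shifts: Qs = 5(P − 13.5) + 45.
New equilibrium: buyers pay €53.5, sellers receive €40, Q = 245. (Wedge: Pb − Ps = 13.5.)

Buyers pay €53.5; sellers receive €40; quantity = 245.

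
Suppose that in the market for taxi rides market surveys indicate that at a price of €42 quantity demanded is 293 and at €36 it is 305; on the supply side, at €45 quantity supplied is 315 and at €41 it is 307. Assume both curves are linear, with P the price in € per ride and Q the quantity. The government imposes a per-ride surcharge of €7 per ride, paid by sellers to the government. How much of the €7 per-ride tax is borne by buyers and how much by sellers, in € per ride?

Demand slope: (305 − 293)/(36 − 42) = -2, so Qd = 377 − 2P.
Supply slope: (307 − 315)/(41 − 45) = 2, so Qs = 2P + 225.
Before the tax: set 377 − 2P = 2P + 225 → P* = €38, Q* = 301.
With the tax collected from sellers, supply shifts: Qs = 2(P − 7) + 225.
New equilibrium: buyers pay €41.5, sellers receive €34.5, Q = 294. (Wedge: Pb − Ps = 7.)
Burden on buyers: €3.5; on sellers: €3.5. (They sum to €7.)

Buyers bear €3.5 per ride; sellers bear €3.5 per ride.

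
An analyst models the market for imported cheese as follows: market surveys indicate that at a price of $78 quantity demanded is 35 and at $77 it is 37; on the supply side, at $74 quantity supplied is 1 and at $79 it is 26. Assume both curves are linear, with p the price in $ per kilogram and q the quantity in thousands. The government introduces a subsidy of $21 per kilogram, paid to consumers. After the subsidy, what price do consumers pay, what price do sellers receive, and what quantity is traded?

Consumers pay $65; sellers receive $86; quantity = 61.

Demand slope: (37 − 35)/(77 − 78) = -2, so qd = 191 − 2p.
Supply slope: (26 − 1)/(79 − 74) = 5, so qs = 5p − 369.
Without the subsidy, 191 − 2p = 5p − 369 gives 7p = 560, so p* = $80 and q* = 31.
With a per-unit subsidy paid to consumers, each effectively pays p − 21, so demand becomes qd = 191 − 2(p − 21).
New equilibrium: consumers pay $65, sellers receive $86, q = 61. (Wedge: pb − ps = −21.)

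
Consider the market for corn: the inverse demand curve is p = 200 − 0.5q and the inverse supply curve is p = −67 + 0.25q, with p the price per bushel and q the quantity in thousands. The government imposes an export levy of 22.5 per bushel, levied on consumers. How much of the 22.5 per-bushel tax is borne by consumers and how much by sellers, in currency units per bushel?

Rewrite in direct form: qd = 400 − 2p and qs = 4p + 268.
Before the tax: set 400 − 2p = 4p + 268 → p* = 22, q* = 356.
With the tax collected from consumers, demand (in seller-price terms) shifts: qd = 400 − 2(p + 22.5).
Solving gives q = 326 with consumers paying 37 and sellers receiving 14.5 (the 22.5 wedge).
Burden on consumers: 15; on sellers: 7.5. (They sum to 22.5.)
The less price-elastic side of the market bears the larger share of a per-unit tax.

Consumers bear 15 per bushel; sellers bear 7.5 per bushel.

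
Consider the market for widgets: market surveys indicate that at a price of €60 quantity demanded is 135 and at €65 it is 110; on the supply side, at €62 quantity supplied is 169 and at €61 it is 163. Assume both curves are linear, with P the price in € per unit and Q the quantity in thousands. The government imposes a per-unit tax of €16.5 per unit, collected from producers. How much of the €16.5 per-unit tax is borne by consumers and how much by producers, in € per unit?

Consumers bear €9 per unit; producers bear €7.5 per unit.

Demand slope: (110 − 135)/(65 − 60) = -5, so Qd = 435 − 5P.
Supply slope: (163 − 169)/(61 − 62) = 6, so Qs = 6P − 203.
Before the tax: set 435 − 5P = 6P − 203 → P* = €58, Q* = 145.
With the tax collected from producers, supply shifts: Qs = 6(P − 16.5) − 203.
Solving gives Q = 100 with consumers paying €67 and producers receiving €50.5 (the €16.5 wedge).
Burden on consumers: €9; on producers: €7.5. (They sum to €16.5.)
The less price-elastic side of the market bears the larger share of a per-unit tax.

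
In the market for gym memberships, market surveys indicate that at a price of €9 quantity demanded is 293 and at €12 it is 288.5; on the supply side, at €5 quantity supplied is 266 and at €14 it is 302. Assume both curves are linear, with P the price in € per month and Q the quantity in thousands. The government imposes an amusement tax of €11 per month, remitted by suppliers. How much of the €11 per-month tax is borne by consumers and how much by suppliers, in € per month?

Demand slope: (288.5 − 293)/(12 − 9) = -1.5, so Qd = 306.5 − 1.5P.
Supply slope: (302 − 266)/(14 − 5) = 4, so Qs = 4P + 246.
Without the tax, 306.5 − 1.5P = 4P + 246 gives 5.5P = 60.5, so P* = €11 and Q* = 290.
With the tax collected from suppliers, supply shifts: Qs = 4(P − 11) + 246.
Solving gives Q = 278 with consumers paying €19 and suppliers receiving €8 (the €11 wedge).
Burden on consumers: €8; on suppliers: €3. (They sum to €11.)

Consumers bear €8 per month; suppliers bear €3 per month.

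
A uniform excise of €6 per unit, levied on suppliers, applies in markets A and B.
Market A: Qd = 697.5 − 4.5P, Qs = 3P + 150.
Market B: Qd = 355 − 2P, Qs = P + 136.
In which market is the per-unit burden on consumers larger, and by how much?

Market A, by €0.4.

Market A: pre-tax P* = €73, Q* = 369; post-tax Q = 358.2; per-unit burden on consumers = €2.4.
Market B: pre-tax P* = €73, Q* = 209; post-tax Q = 205; per-unit burden on consumers = €2.
Difference: €2.4 vs €2 → market A is larger by €0.4.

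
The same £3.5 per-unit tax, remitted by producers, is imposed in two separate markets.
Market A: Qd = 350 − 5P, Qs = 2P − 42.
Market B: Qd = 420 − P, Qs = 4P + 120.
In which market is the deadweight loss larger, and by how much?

Market A, by £3.85.

Market A: pre-tax P* = £56, Q* = 70; post-tax Q = 65; deadweight loss = £8.75.
Market B: pre-tax P* = £60, Q* = 360; post-tax Q = 357.2; deadweight loss = £4.9.
Difference: £8.75 vs £4.9 → market A is larger by £3.85.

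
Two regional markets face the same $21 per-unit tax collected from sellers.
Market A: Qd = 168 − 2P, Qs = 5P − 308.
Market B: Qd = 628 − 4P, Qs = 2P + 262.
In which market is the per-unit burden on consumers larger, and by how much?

Market A, by $8.

Market A: pre-tax P* = $68, Q* = 32; post-tax Q = 2; per-unit burden on consumers = $15.
Market B: pre-tax P* = $61, Q* = 384; post-tax Q = 356; per-unit burden on consumers = $7.
Difference: $15 vs $7 → market A is larger by $8.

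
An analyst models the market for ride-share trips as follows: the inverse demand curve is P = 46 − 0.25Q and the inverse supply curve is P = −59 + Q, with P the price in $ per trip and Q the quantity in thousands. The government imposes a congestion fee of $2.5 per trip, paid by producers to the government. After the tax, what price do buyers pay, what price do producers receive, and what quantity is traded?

Buyers pay $25.5; producers receive $23; quantity = 82.

Rewrite in direct form: Qd = 184 − 4P and Qs = P + 59.
Before the tax: set 184 − 4P = P + 59 → P* = $25, Q* = 84.
With the tax collected from producers, supply shifts: Qs = (P − 2.5) + 59.
Solving gives Q = 82 with buyers paying $25.5 and producers receiving $23 (the $2.5 wedge).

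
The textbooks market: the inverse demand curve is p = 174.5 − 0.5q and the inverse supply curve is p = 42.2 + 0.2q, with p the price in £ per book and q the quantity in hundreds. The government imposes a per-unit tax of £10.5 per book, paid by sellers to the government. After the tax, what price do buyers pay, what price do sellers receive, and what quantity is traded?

Rewrite in direct form: qd = 349 − 2p and qs = 5p − 211.
Before the tax: set 349 − 2p = 5p − 211 → p* = £80, q* = 189.
With the tax collected from sellers, supply shifts: qs = 5(p − 10.5) − 211.
New equilibrium: buyers pay £87.5, sellers receive £77, q = 174. (Wedge: pb − ps = 10.5.)
The less price-elastic side of the market bears the larger share of a per-unit tax.

Buyers pay £87.5; sellers receive £77; quantity = 174.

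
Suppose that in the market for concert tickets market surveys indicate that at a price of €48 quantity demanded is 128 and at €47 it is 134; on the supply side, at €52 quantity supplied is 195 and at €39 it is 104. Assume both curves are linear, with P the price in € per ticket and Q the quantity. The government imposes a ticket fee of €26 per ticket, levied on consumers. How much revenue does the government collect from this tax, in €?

Demand slope: (134 − 128)/(47 − 48) = -6, so Qd = 416 − 6P.
Supply slope: (104 − 195)/(39 − 52) = 7, so Qs = 7P − 169.
Without the tax, 416 − 6P = 7P − 169 gives 13P = 585, so P* = €45 and Q* = 146.
With the tax collected from consumers, demand (in seller-price terms) shifts: Qd = 416 − 6(P + 26).
Solving gives Q = 62 with consumers paying €59 and suppliers receiving €33 (the €26 wedge).
Revenue = t · Q = 26 · 62 = €1612.

Tax revenue = €1612.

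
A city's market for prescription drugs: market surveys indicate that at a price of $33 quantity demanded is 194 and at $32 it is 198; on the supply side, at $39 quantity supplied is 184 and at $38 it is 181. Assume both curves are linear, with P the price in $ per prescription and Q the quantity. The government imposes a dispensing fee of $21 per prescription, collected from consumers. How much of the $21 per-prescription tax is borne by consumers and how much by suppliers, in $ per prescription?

Consumers bear $9 per prescription; suppliers bear $12 per prescription.

Demand slope: (198 − 194)/(32 − 33) = -4, so Qd = 326 − 4P.
Supply slope: (181 − 184)/(38 − 39) = 3, so Qs = 3P + 67.
Without the tax, 326 − 4P = 3P + 67 gives 7P = 259, so P* = $37 and Q* = 178.
With the tax collected from consumers, demand (in seller-price terms) shifts: Qd = 326 − 4(P + 21).
New equilibrium: consumers pay $46, suppliers receive $25, Q = 142. (Wedge: Pb − Ps = 21.)
Burden on consumers: $9; on suppliers: $12. (They sum to $21.)
The less price-elastic side of the market bears the larger share of a per-unit tax.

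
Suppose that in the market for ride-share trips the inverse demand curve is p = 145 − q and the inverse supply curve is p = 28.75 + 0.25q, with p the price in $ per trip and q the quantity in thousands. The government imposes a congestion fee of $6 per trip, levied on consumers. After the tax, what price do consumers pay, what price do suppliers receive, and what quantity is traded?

Consumers pay $56.8; suppliers receive $50.8; quantity = 88.2.

Inverting to q(p) form: qd = 145 − p; qs = 4p − 115.
Without the tax, 145 − p = 4p − 115 gives 5p = 260, so p* = $52 and q* = 93.
With the tax collected from consumers, demand (in seller-price terms) shifts: qd = 145 − (p + 6).
New equilibrium: consumers pay $56.8, suppliers receive $50.8, q = 88.2. (Wedge: pb − ps = 6.)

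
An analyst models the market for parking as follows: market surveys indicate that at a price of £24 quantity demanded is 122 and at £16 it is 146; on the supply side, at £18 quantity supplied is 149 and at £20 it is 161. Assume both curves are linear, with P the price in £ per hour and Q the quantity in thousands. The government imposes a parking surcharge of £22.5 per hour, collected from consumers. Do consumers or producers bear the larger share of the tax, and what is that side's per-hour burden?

Consumers bear the larger share: £15 per hour.

Demand slope: (146 − 122)/(16 − 24) = -3, so Qd = 194 − 3P.
Supply slope: (161 − 149)/(20 − 18) = 6, so Qs = 6P + 41.
Without the tax, 194 − 3P = 6P + 41 gives 9P = 153, so P* = £17 and Q* = 143.
With the tax collected from consumers, demand (in seller-price terms) shifts: Qd = 194 − 3(P + 22.5).
New equilibrium: consumers pay £32, producers receive £9.5, Q = 98. (Wedge: Pb − Ps = 22.5.)
Per-hour burden: consumers £15, producers £7.5.
Consumers take the larger share because demand is less price-elastic here (demand slope 3 vs supply slope 6).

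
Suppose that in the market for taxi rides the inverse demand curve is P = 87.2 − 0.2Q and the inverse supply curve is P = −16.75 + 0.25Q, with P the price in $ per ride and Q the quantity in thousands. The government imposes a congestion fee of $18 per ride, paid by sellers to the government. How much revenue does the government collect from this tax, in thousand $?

Tax revenue = $3438 thousand.

Inverting to Q(P) form: Qd = 436 − 5P; Qs = 4P + 67.
Without the tax, 436 − 5P = 4P + 67 gives 9P = 369, so P* = $41 and Q* = 231.
With the tax collected from sellers, supply shifts: Qs = 4(P − 18) + 67.
New equilibrium: buyers pay $49, sellers receive $31, Q = 191. (Wedge: Pb − Ps = 18.)
Revenue = t · Q = 18 · 191 = $3438.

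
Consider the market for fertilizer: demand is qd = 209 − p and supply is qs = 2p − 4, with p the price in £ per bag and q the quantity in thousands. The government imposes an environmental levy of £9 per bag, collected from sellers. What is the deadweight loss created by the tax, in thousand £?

Deadweight loss = £27 thousand.

Without the tax, 209 − p = 2p − 4 gives 3p = 213, so p* = £71 and q* = 138.
With the tax collected from sellers, supply shifts: qs = 2(p − 9) − 4.
Solving gives q = 132 with consumers paying £77 and sellers receiving £68 (the £9 wedge).
Quantity falls by |ΔQ| = |138 − 132| = 6.
DWL = ½ · t · |ΔQ| = ½ · 9 · 6 = £27.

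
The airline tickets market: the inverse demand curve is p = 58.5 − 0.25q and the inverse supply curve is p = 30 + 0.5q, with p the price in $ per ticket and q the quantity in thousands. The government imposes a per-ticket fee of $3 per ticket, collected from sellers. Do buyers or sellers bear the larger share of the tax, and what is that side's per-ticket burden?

Sellers bear the larger share: $2 per ticket.

Inverting to q(p) form: qd = 234 − 4p; qs = 2p − 60.
Before the tax: set 234 − 4p = 2p − 60 → p* = $49, q* = 38.
With the tax collected from sellers, supply shifts: qs = 2(p − 3) − 60.
New equilibrium: buyers pay $50, sellers receive $47, q = 34. (Wedge: pb − ps = 3.)
Per-ticket burden: buyers $1, sellers $2.
Sellers take the larger share because supply is less price-elastic here (demand slope 4 vs supply slope 2).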